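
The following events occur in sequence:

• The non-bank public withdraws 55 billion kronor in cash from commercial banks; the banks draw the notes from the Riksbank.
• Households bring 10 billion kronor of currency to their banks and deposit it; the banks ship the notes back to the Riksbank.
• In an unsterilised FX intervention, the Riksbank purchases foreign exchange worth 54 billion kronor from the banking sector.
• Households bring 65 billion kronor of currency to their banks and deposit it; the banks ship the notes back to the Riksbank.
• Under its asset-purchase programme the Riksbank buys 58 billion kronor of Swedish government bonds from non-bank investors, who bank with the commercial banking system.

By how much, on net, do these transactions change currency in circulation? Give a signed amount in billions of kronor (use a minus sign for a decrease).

Currency withdrawal 55 billion kronor: notes leave the central bank → +55B.
Currency deposit 10 billion kronor: notes return to the central bank → −10B.
FX purchase 54 billion kronor: no currency enters or leaves circulation → 0.
Currency deposit 65 billion kronor: notes return to the central bank → −65B.
Asset purchase (from non-banks) 58 billion kronor: no currency enters or leaves circulation → 0.
Net: 55 − 10 + 0 − 65 + 0 = -20 billion.

-20 billion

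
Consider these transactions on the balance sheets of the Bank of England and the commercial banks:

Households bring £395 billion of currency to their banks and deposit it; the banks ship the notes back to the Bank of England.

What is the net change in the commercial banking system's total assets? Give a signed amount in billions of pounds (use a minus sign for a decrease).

Currency deposit £395 billion: bank balance sheets expand → +£395B.

+£395 billion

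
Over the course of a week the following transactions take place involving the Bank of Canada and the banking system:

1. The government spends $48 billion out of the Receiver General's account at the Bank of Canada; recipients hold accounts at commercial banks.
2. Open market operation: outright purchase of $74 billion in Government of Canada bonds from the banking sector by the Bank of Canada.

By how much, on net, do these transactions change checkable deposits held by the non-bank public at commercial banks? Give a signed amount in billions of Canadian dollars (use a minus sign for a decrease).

Bank of Canada balance sheet:
  Assets:      Securities +$74B
  Liabilities: Bank reserves +$122B, Government deposits −$48B
Commercial banking system:
  Assets:      Reserves at CB +$122B, Securities −$74B
  Liabilities: Checkable deposits +$48B
So the change in checkable deposits held by the non-bank public at commercial banks is +$48 billion.

+$48 billion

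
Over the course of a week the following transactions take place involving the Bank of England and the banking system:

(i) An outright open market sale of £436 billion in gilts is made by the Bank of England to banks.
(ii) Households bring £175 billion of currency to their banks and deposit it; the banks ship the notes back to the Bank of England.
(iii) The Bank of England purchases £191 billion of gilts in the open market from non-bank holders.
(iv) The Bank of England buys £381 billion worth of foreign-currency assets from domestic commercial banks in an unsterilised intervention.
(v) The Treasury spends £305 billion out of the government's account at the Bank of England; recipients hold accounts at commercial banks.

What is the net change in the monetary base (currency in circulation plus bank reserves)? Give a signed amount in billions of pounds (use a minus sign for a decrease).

+£441 billion

OMO sale (to banks) £436 billion: Bank of England balance sheet contracts → −£436B.
Currency deposit £175 billion: just a shift between currency and reserves — both are base money → 0.
Asset purchase (from non-banks) £191 billion: Bank of England balance sheet expands → +£191B.
FX purchase £381 billion: Bank of England balance sheet expands → +£381B.
Government spending £305 billion: a non-base liability converts back to reserves → +£305B.
Net: −436 + 0 + 191 + 381 + 305 = +£441 billion.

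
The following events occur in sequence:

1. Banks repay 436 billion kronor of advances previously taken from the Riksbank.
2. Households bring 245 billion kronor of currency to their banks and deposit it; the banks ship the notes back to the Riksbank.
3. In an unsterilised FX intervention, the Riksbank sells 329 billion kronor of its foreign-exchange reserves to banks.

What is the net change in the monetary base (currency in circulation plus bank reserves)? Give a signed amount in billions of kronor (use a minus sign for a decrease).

Discount-window repayment 436 billion kronor: Riksbank balance sheet contracts → −436B.
Currency deposit 245 billion kronor: just a shift between currency and reserves — both are base money → 0.
FX sale 329 billion kronor: Riksbank balance sheet contracts → −329B.
Net: −436 + 0 − 329 = -765 billion.

-765 billion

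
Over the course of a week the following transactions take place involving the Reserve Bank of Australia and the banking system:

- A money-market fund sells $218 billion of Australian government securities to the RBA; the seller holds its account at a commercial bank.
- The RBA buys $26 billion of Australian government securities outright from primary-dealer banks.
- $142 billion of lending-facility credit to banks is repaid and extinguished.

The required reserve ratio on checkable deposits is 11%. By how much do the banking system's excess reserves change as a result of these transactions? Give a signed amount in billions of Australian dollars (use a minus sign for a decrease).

+$78.02 billion

Asset purchase (from non-banks) $218 billion: reserves +$218B, deposits +$218B.
OMO purchase (from banks) $26 billion: reserves +$26B, deposits 0.
Discount-window repayment $142 billion: reserves −$142B, deposits 0.
Totals: Δreserves = +$102B, Δdeposits = +$218B.
Δrequired reserves = 11% × +$218B = +$23.98B.
Δexcess reserves = Δreserves − Δrequired = +$102B − (+$23.98B) = +$78.02 billion.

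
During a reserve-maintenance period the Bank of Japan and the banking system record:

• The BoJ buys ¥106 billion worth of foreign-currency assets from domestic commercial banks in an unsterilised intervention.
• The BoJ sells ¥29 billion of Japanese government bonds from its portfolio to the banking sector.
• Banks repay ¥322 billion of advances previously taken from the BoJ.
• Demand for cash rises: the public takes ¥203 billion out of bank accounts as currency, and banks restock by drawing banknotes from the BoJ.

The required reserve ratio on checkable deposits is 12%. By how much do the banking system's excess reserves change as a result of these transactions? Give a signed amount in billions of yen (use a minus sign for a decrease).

FX purchase ¥106 billion: reserves +¥106B, deposits 0.
OMO sale (to banks) ¥29 billion: reserves −¥29B, deposits 0.
Discount-window repayment ¥322 billion: reserves −¥322B, deposits 0.
Currency withdrawal ¥203 billion: reserves −¥203B, deposits −¥203B.
Totals: Δreserves = −¥448B, Δdeposits = −¥203B.
Δrequired reserves = 12% × −¥203B = −¥24.36B.
Δexcess reserves = Δreserves − Δrequired = −¥448B − (−¥24.36B) = -¥423.64 billion.

-¥423.64 billion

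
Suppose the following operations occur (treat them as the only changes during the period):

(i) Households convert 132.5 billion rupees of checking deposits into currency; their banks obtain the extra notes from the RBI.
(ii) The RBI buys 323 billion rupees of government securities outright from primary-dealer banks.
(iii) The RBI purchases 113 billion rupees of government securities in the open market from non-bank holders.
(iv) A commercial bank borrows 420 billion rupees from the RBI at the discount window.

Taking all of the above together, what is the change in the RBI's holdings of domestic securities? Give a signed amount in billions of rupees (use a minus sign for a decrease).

Currency withdrawal 132.5 billion rupees: the RBI's securities portfolio is untouched → 0.
OMO purchase (from banks) 323 billion rupees: securities added to the RBI's portfolio → +323B.
Asset purchase (from non-banks) 113 billion rupees: securities added to the RBI's portfolio → +113B.
Discount-window loan 420 billion rupees: the RBI's securities portfolio is untouched → 0.
Net: 0 + 323 + 113 + 0 = +436 billion.

+436 billion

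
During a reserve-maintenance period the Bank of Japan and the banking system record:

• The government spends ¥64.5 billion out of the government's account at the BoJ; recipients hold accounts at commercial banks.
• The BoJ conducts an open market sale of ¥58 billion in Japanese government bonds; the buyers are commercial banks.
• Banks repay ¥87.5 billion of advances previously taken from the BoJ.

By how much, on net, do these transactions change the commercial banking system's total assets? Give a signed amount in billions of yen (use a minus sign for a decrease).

BoJ balance sheet:
  Assets:      Securities −¥58B, Loans to banks −¥87.5B
  Liabilities: Bank reserves −¥81B, Government deposits −¥64.5B
Commercial banking system:
  Assets:      Reserves at CB −¥81B, Securities +¥58B
  Liabilities: Checkable deposits +¥64.5B, Borrowings from CB −¥87.5B
Change in total bank assets = -¥23 billion.

-¥23 billion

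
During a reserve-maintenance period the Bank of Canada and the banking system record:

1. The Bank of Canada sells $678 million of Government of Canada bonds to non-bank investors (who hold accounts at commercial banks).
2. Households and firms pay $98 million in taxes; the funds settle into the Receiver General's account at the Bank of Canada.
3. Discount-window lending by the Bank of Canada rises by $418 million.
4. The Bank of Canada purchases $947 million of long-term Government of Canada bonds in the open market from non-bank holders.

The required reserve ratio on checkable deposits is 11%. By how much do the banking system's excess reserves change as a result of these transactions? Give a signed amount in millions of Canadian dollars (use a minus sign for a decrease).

Asset sale (to non-banks) $678 million: reserves −$678M, deposits −$678M.
Government account inflow $98 million: reserves −$98M, deposits −$98M.
Discount-window loan $418 million: reserves +$418M, deposits 0.
Asset purchase (from non-banks) $947 million: reserves +$947M, deposits +$947M.
Totals: Δreserves = +$589M, Δdeposits = +$171M.
Δrequired reserves = 11% × +$171M = +$18.81M.
Δexcess reserves = Δreserves − Δrequired = +$589M − (+$18.81M) = +$570.19 million.

+$570.19 million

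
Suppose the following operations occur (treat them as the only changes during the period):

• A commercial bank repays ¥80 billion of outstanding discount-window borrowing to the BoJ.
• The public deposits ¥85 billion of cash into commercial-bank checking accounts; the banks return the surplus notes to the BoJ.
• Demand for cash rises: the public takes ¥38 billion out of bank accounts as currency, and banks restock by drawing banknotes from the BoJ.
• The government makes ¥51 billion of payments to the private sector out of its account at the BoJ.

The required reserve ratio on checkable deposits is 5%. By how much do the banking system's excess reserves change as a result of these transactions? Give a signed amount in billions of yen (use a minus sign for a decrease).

Discount-window repayment ¥80 billion: reserves −¥80B, deposits 0.
Currency deposit ¥85 billion: reserves +¥85B, deposits +¥85B.
Currency withdrawal ¥38 billion: reserves −¥38B, deposits −¥38B.
Government spending ¥51 billion: reserves +¥51B, deposits +¥51B.
Totals: Δreserves = +¥18B, Δdeposits = +¥98B.
Δrequired reserves = 5% × +¥98B = +¥4.9B.
Δexcess reserves = Δreserves − Δrequired = +¥18B − (+¥4.9B) = +¥13.1 billion.

+¥13.1 billion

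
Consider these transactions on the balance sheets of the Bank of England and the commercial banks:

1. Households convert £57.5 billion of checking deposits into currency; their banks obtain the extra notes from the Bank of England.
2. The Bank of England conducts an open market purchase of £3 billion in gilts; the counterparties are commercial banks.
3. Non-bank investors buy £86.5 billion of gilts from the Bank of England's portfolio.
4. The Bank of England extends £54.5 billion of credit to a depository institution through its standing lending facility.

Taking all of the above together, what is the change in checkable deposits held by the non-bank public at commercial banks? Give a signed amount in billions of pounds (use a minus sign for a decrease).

-£144 billion

Currency withdrawal £57.5 billion: non-bank counterparties' bank balances fall → −£57.5B.
OMO purchase (from banks) £3 billion: the counterparty is a bank, so public deposits are unchanged → 0.
Asset sale (to non-banks) £86.5 billion: non-bank counterparties' bank balances fall → −£86.5B.
Discount-window loan £54.5 billion: the counterparty is a bank, so public deposits are unchanged → 0.
Net: −57.5 + 0 − 86.5 + 0 = -£144 billion.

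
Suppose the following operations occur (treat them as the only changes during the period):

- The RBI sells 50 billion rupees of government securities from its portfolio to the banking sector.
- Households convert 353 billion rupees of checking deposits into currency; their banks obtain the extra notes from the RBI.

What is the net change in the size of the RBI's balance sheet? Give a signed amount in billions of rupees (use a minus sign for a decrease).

OMO sale (to banks) 50 billion rupees: an RBI asset is shed → −50B.
Currency withdrawal 353 billion rupees: only the composition of liabilities changes → 0.
Net: −50 + 0 = -50 billion.

-50 billion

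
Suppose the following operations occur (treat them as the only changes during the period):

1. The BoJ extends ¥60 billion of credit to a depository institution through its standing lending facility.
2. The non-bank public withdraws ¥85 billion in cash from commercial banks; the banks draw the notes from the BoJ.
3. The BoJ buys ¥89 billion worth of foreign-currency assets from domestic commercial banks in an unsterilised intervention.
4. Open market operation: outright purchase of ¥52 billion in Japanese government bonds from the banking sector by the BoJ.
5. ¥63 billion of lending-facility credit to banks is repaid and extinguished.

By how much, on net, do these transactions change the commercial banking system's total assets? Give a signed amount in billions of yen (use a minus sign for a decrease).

-¥88 billion

Discount-window loan ¥60 billion: bank balance sheets expand → +¥60B.
Currency withdrawal ¥85 billion: bank balance sheets shrink → −¥85B.
FX purchase ¥89 billion: just an asset swap on bank balance sheets → 0.
OMO purchase (from banks) ¥52 billion: just an asset swap on bank balance sheets → 0.
Discount-window repayment ¥63 billion: bank balance sheets shrink → −¥63B.
Net: 60 − 85 + 0 + 0 − 63 = -¥88 billion.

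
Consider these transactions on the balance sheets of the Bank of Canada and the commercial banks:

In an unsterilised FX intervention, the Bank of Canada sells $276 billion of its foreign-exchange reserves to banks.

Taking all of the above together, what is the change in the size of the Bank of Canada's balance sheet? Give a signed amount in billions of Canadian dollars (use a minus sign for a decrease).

FX sale $276 billion: a Bank of Canada asset is shed → −$276B.

-$276 billion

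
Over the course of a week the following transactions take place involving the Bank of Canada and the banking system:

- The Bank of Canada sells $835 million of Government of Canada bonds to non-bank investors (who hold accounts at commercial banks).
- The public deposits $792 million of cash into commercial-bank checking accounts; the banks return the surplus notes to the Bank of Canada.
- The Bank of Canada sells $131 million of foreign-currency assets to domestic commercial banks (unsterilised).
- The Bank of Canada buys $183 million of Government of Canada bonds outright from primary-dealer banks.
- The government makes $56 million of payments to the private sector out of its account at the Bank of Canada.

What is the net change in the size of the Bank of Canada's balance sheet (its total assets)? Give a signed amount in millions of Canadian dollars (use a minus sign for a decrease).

-$783 million

Bank of Canada balance sheet:
  Assets:      Securities −$652M, Foreign assets −$131M
  Liabilities: Bank reserves +$65M, Currency in circulation −$792M, Government deposits −$56M
Change in total Bank of Canada assets = -$783 million.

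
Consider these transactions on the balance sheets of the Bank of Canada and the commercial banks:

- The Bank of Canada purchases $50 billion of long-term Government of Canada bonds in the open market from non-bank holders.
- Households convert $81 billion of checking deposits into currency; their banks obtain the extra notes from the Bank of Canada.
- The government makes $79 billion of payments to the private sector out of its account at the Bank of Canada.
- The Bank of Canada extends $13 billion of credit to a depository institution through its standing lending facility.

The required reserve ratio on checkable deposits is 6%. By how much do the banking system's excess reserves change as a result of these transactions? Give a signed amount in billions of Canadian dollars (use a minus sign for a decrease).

Asset purchase (from non-banks) $50 billion: reserves +$50B, deposits +$50B.
Currency withdrawal $81 billion: reserves −$81B, deposits −$81B.
Government spending $79 billion: reserves +$79B, deposits +$79B.
Discount-window loan $13 billion: reserves +$13B, deposits 0.
Totals: Δreserves = +$61B, Δdeposits = +$48B.
Δrequired reserves = 6% × +$48B = +$2.88B.
Δexcess reserves = Δreserves − Δrequired = +$61B − (+$2.88B) = +$58.12 billion.

+$58.12 billion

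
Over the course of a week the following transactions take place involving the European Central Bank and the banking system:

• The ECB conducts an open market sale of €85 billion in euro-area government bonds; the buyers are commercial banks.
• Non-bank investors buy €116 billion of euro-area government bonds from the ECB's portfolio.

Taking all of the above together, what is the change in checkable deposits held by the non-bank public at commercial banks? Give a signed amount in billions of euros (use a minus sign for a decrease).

-€116 billion

ECB balance sheet:
  Assets:      Securities −€201B
  Liabilities: Bank reserves −€201B
Commercial banking system:
  Assets:      Reserves at CB −€201B, Securities +€85B
  Liabilities: Checkable deposits −€116B
So the change in checkable deposits held by the non-bank public at commercial banks is -€116 billion.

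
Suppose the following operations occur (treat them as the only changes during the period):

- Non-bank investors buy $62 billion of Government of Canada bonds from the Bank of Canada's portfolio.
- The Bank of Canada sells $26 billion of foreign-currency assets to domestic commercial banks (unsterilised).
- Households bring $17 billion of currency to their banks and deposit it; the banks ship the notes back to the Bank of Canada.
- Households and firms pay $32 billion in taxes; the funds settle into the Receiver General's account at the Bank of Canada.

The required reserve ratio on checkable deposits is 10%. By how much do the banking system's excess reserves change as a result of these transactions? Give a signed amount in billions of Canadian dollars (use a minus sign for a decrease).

Asset sale (to non-banks) $62 billion: reserves −$62B, deposits −$62B.
FX sale $26 billion: reserves −$26B, deposits 0.
Currency deposit $17 billion: reserves +$17B, deposits +$17B.
Government account inflow $32 billion: reserves −$32B, deposits −$32B.
Totals: Δreserves = −$103B, Δdeposits = −$77B.
Δrequired reserves = 10% × −$77B = −$7.7B.
Δexcess reserves = Δreserves − Δrequired = −$103B − (−$7.7B) = -$95.3 billion.

-$95.3 billion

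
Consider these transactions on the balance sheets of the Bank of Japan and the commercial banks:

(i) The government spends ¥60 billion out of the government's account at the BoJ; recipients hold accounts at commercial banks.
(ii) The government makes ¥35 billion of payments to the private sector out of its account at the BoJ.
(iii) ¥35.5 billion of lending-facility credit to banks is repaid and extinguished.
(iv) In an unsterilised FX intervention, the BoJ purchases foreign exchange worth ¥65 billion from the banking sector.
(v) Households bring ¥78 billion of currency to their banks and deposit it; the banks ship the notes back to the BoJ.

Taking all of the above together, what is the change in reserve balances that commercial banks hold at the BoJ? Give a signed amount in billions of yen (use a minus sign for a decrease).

+¥202.5 billion

BoJ balance sheet:
  Assets:      Loans to banks −¥35.5B, Foreign assets +¥65B
  Liabilities: Bank reserves +¥202.5B, Currency in circulation −¥78B, Government deposits −¥95B
Commercial banking system:
  Assets:      Reserves at CB +¥202.5B, Foreign assets −¥65B
  Liabilities: Checkable deposits +¥173B, Borrowings from CB −¥35.5B
So the change in reserve balances that commercial banks hold at the BoJ is +¥202.5 billion.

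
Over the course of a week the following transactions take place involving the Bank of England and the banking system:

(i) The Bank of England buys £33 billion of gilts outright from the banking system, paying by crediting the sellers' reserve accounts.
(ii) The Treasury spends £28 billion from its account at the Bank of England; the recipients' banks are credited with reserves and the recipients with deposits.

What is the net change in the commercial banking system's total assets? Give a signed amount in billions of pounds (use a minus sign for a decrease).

OMO purchase (from banks) £33 billion: just an asset swap on bank balance sheets → 0.
Government spending £28 billion: bank balance sheets expand → +£28B.
Net: 0 + 28 = +£28 billion.

+£28 billion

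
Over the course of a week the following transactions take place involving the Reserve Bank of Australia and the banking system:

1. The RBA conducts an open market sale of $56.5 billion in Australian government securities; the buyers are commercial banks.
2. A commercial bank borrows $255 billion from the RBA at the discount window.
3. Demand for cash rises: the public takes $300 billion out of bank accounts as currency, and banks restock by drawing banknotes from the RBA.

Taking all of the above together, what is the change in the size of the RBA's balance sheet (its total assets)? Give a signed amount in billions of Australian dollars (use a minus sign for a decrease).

RBA balance sheet:
  Assets:      Securities −$56.5B, Loans to banks +$255B
  Liabilities: Bank reserves −$101.5B, Currency in circulation +$300B
Change in total RBA assets = +$198.5 billion.

+$198.5 billion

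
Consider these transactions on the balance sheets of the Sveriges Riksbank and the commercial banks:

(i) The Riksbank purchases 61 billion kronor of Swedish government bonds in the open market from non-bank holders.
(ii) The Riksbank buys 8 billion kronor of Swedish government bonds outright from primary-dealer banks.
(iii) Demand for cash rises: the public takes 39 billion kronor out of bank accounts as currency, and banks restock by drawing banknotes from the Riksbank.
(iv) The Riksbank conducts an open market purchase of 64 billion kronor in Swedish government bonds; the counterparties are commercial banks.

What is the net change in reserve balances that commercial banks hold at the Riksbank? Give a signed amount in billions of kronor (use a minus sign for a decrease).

+94 billion

Asset purchase (from non-banks) 61 billion kronor: the Riksbank pays by crediting reserve accounts → +61B.
OMO purchase (from banks) 8 billion kronor: the Riksbank pays by crediting reserve accounts → +8B.
Currency withdrawal 39 billion kronor: banks swap reserves for currency → −39B.
OMO purchase (from banks) 64 billion kronor: the Riksbank pays by crediting reserve accounts → +64B.
Net: 61 + 8 − 39 + 64 = +94 billion.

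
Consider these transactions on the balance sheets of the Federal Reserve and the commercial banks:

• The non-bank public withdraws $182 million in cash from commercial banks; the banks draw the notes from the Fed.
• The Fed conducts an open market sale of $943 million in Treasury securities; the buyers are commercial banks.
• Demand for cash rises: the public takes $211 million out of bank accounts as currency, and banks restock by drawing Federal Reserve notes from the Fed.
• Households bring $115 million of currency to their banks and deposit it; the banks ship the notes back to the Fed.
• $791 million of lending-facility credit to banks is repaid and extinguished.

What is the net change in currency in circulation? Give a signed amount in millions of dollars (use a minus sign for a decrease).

Currency withdrawal $182 million: notes leave the central bank → +$182M.
OMO sale (to banks) $943 million: no currency enters or leaves circulation → 0.
Currency withdrawal $211 million: notes leave the central bank → +$211M.
Currency deposit $115 million: notes return to the central bank → −$115M.
Discount-window repayment $791 million: no currency enters or leaves circulation → 0.
Net: 182 + 0 + 211 − 115 + 0 = +$278 million.

+$278 million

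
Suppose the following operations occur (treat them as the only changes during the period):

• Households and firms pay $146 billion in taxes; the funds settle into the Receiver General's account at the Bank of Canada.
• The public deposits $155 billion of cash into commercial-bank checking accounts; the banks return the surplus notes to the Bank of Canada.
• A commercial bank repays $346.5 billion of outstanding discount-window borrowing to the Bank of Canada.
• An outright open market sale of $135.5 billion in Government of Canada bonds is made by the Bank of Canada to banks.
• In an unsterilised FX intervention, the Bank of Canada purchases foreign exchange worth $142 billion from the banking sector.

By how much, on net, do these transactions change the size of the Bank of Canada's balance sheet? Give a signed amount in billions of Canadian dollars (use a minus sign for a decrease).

Government account inflow $146 billion: only the composition of liabilities changes → 0.
Currency deposit $155 billion: only the composition of liabilities changes → 0.
Discount-window repayment $346.5 billion: a Bank of Canada asset is shed → −$346.5B.
OMO sale (to banks) $135.5 billion: a Bank of Canada asset is shed → −$135.5B.
FX purchase $142 billion: a Bank of Canada asset is acquired → +$142B.
Net: 0 + 0 − 346.5 − 135.5 + 142 = -$340 billion.

-$340 billion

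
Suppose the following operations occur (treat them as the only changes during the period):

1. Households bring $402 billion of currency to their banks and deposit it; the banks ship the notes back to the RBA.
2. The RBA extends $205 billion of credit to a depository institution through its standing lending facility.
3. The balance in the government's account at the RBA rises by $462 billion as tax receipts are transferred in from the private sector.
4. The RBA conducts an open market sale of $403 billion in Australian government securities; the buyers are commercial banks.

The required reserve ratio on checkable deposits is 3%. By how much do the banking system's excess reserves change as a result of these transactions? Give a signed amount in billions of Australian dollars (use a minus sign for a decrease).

Currency deposit $402 billion: reserves +$402B, deposits +$402B.
Discount-window loan $205 billion: reserves +$205B, deposits 0.
Government account inflow $462 billion: reserves −$462B, deposits −$462B.
OMO sale (to banks) $403 billion: reserves −$403B, deposits 0.
Totals: Δreserves = −$258B, Δdeposits = −$60B.
Δrequired reserves = 3% × −$60B = −$1.8B.
Δexcess reserves = Δreserves − Δrequired = −$258B − (−$1.8B) = -$256.2 billion.

-$256.2 billion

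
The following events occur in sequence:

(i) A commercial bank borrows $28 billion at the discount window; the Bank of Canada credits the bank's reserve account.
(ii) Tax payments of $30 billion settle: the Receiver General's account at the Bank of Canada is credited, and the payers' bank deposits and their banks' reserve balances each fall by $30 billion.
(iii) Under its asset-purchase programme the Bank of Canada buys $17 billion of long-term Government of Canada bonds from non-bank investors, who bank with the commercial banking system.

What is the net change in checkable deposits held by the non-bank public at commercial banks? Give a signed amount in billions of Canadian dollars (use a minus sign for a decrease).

-$13 billion

Discount-window loan $28 billion: the counterparty is a bank, so public deposits are unchanged → 0.
Government account inflow $30 billion: non-bank counterparties' bank balances fall → −$30B.
Asset purchase (from non-banks) $17 billion: non-bank counterparties' bank balances rise → +$17B.
Net: 0 − 30 + 17 = -$13 billion.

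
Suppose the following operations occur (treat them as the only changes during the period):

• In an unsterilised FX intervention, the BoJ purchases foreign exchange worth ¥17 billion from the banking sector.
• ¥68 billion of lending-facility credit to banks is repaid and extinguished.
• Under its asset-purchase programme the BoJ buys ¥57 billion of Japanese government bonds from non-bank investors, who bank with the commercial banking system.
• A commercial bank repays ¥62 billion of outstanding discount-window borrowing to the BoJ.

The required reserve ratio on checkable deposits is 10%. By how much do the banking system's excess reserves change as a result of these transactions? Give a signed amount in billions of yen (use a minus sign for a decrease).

-¥61.7 billion

FX purchase ¥17 billion: reserves +¥17B, deposits 0.
Discount-window repayment ¥68 billion: reserves −¥68B, deposits 0.
Asset purchase (from non-banks) ¥57 billion: reserves +¥57B, deposits +¥57B.
Discount-window repayment ¥62 billion: reserves −¥62B, deposits 0.
Totals: Δreserves = −¥56B, Δdeposits = +¥57B.
Δrequired reserves = 10% × +¥57B = +¥5.7B.
Δexcess reserves = Δreserves − Δrequired = −¥56B − (+¥5.7B) = -¥61.7 billion.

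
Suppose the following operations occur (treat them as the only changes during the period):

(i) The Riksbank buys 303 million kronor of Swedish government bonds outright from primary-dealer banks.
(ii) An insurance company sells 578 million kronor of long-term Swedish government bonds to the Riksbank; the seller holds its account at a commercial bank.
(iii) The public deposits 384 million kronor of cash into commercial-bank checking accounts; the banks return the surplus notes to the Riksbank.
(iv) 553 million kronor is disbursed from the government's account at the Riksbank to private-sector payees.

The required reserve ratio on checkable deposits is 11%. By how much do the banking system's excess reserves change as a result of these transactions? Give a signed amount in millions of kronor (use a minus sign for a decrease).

+1651.35 million

OMO purchase (from banks) 303 million kronor: reserves +303M, deposits 0.
Asset purchase (from non-banks) 578 million kronor: reserves +578M, deposits +578M.
Currency deposit 384 million kronor: reserves +384M, deposits +384M.
Government spending 553 million kronor: reserves +553M, deposits +553M.
Totals: Δreserves = +1818M, Δdeposits = +1515M.
Δrequired reserves = 11% × +1515M = +166.65M.
Δexcess reserves = Δreserves − Δrequired = +1818M − (+166.65M) = +1651.35 million.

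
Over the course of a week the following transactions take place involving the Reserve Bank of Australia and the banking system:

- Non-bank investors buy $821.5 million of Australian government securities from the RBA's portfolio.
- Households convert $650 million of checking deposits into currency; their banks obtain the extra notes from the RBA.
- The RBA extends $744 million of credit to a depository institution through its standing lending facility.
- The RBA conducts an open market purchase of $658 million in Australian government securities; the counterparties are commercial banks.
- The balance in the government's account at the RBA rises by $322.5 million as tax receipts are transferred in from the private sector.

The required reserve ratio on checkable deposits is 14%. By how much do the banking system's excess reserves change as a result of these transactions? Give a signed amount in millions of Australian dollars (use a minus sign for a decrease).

Asset sale (to non-banks) $821.5 million: reserves −$821.5M, deposits −$821.5M.
Currency withdrawal $650 million: reserves −$650M, deposits −$650M.
Discount-window loan $744 million: reserves +$744M, deposits 0.
OMO purchase (from banks) $658 million: reserves +$658M, deposits 0.
Government account inflow $322.5 million: reserves −$322.5M, deposits −$322.5M.
Totals: Δreserves = −$392M, Δdeposits = −$1794M.
Δrequired reserves = 14% × −$1794M = −$251.16M.
Δexcess reserves = Δreserves − Δrequired = −$392M − (−$251.16M) = -$140.84 million.

-$140.84 million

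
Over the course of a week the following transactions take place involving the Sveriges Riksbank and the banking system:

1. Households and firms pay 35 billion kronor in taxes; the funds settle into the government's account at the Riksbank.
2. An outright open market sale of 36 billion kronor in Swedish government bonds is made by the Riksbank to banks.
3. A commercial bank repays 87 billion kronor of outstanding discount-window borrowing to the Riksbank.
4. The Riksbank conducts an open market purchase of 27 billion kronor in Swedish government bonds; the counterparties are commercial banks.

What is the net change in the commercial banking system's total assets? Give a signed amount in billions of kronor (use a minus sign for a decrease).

-122 billion

Riksbank balance sheet:
  Assets:      Securities −9B, Loans to banks −87B
  Liabilities: Bank reserves −131B, Government deposits +35B
Commercial banking system:
  Assets:      Reserves at CB −131B, Securities +9B
  Liabilities: Checkable deposits −35B, Borrowings from CB −87B
Change in total bank assets = -122 billion.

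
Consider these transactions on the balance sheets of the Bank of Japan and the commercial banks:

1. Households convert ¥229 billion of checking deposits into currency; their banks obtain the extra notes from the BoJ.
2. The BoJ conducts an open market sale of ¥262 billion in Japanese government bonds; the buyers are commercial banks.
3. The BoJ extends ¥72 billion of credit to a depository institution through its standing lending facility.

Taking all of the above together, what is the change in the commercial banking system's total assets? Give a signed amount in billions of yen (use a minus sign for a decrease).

Currency withdrawal ¥229 billion: bank balance sheets shrink → −¥229B.
OMO sale (to banks) ¥262 billion: just an asset swap on bank balance sheets → 0.
Discount-window loan ¥72 billion: bank balance sheets expand → +¥72B.
Net: −229 + 0 + 72 = -¥157 billion.

-¥157 billion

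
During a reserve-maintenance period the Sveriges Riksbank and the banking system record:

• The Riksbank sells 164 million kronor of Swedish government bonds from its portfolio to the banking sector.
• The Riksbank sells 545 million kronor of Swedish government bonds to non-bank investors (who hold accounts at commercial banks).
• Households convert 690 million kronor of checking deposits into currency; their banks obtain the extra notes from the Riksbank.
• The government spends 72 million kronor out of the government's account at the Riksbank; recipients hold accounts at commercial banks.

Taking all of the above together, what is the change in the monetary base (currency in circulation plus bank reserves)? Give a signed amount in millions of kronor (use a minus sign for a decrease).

-637 million

OMO sale (to banks) 164 million kronor: Riksbank balance sheet contracts → −164M.
Asset sale (to non-banks) 545 million kronor: Riksbank balance sheet contracts → −545M.
Currency withdrawal 690 million kronor: just a shift between currency and reserves — both are base money → 0.
Government spending 72 million kronor: a non-base liability converts back to reserves → +72M.
Net: −164 − 545 + 0 + 72 = -637 million.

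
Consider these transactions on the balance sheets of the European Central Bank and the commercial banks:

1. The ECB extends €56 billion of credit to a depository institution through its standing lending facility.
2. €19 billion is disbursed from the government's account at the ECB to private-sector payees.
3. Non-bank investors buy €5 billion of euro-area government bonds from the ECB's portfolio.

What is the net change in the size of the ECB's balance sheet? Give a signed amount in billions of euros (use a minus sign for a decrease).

+€51 billion

ECB balance sheet:
  Assets:      Securities −€5B, Loans to banks +€56B
  Liabilities: Bank reserves +€70B, Government deposits −€19B
Change in total ECB assets = +€51 billion.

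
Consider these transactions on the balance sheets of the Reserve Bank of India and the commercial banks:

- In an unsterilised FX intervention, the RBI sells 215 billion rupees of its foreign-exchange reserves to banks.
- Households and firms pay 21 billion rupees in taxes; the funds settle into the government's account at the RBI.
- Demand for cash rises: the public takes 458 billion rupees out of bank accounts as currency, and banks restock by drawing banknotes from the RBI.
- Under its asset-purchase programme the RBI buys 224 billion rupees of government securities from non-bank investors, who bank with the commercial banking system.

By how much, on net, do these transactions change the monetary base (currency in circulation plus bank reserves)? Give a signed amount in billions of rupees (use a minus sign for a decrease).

FX sale 215 billion rupees: RBI balance sheet contracts → −215B.
Government account inflow 21 billion rupees: reserves shift to a non-base liability → −21B.
Currency withdrawal 458 billion rupees: just a shift between currency and reserves — both are base money → 0.
Asset purchase (from non-banks) 224 billion rupees: RBI balance sheet expands → +224B.
Net: −215 − 21 + 0 + 224 = -12 billion.

-12 billion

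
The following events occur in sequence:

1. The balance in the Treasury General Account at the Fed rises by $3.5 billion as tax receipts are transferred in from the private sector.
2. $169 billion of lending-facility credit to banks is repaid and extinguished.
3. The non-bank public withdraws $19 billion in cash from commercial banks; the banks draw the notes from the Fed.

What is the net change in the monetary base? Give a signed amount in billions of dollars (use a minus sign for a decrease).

Government account inflow $3.5 billion: reserves shift to a non-base liability → −$3.5B.
Discount-window repayment $169 billion: Fed balance sheet contracts → −$169B.
Currency withdrawal $19 billion: just a shift between currency and reserves — both are base money → 0.
Net: −3.5 − 169 + 0 = -$172.5 billion.

-$172.5 billion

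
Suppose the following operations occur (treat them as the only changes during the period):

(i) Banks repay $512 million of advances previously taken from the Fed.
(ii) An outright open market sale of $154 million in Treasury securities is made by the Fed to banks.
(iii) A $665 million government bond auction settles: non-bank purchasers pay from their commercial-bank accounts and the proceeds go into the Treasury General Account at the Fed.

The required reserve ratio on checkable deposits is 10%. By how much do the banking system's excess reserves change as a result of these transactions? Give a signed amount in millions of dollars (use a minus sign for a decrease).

Discount-window repayment $512 million: reserves −$512M, deposits 0.
OMO sale (to banks) $154 million: reserves −$154M, deposits 0.
Government account inflow $665 million: reserves −$665M, deposits −$665M.
Totals: Δreserves = −$1331M, Δdeposits = −$665M.
Δrequired reserves = 10% × −$665M = −$66.5M.
Δexcess reserves = Δreserves − Δrequired = −$1331M − (−$66.5M) = -$1264.5 million.

-$1264.5 million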